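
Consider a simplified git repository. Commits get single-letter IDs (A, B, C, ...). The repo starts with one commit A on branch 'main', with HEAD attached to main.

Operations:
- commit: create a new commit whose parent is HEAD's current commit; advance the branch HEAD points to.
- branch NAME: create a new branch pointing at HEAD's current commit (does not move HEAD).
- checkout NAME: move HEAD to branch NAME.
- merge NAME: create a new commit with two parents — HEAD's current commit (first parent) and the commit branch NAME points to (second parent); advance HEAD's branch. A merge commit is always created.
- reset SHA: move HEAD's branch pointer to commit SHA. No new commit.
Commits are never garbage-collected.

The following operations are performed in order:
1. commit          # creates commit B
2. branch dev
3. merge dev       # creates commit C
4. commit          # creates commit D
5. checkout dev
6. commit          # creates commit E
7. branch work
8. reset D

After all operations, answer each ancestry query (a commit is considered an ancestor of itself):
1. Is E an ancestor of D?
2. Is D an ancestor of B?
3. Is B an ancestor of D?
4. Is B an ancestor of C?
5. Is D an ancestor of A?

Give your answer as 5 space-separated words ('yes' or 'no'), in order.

After op 1 (commit): HEAD=main@B [main=B]
After op 2 (branch): HEAD=main@B [dev=B main=B]
After op 3 (merge): HEAD=main@C [dev=B main=C]
After op 4 (commit): HEAD=main@D [dev=B main=D]
After op 5 (checkout): HEAD=dev@B [dev=B main=D]
After op 6 (commit): HEAD=dev@E [dev=E main=D]
After op 7 (branch): HEAD=dev@E [dev=E main=D work=E]
After op 8 (reset): HEAD=dev@D [dev=D main=D work=E]
ancestors(D) = {A,B,C,D}; E in? no
ancestors(B) = {A,B}; D in? no
ancestors(D) = {A,B,C,D}; B in? yes
ancestors(C) = {A,B,C}; B in? yes
ancestors(A) = {A}; D in? no

Answer: no no yes yes no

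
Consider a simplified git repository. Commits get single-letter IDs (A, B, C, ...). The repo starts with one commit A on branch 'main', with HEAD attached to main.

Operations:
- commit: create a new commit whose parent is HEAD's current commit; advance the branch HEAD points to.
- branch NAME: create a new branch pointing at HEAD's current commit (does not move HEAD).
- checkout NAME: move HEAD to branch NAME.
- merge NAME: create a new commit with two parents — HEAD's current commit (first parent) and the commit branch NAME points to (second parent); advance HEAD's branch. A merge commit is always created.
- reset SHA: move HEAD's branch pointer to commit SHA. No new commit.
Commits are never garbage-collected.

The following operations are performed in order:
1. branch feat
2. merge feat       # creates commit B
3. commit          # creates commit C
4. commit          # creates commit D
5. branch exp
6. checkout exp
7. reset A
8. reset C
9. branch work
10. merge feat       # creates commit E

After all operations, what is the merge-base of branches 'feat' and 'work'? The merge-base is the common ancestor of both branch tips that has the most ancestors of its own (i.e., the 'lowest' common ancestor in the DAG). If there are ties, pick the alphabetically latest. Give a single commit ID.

After op 1 (branch): HEAD=main@A [feat=A main=A]
After op 2 (merge): HEAD=main@B [feat=A main=B]
After op 3 (commit): HEAD=main@C [feat=A main=C]
After op 4 (commit): HEAD=main@D [feat=A main=D]
After op 5 (branch): HEAD=main@D [exp=D feat=A main=D]
After op 6 (checkout): HEAD=exp@D [exp=D feat=A main=D]
After op 7 (reset): HEAD=exp@A [exp=A feat=A main=D]
After op 8 (reset): HEAD=exp@C [exp=C feat=A main=D]
After op 9 (branch): HEAD=exp@C [exp=C feat=A main=D work=C]
After op 10 (merge): HEAD=exp@E [exp=E feat=A main=D work=C]
ancestors(feat=A): ['A']
ancestors(work=C): ['A', 'B', 'C']
common: ['A']

Answer: A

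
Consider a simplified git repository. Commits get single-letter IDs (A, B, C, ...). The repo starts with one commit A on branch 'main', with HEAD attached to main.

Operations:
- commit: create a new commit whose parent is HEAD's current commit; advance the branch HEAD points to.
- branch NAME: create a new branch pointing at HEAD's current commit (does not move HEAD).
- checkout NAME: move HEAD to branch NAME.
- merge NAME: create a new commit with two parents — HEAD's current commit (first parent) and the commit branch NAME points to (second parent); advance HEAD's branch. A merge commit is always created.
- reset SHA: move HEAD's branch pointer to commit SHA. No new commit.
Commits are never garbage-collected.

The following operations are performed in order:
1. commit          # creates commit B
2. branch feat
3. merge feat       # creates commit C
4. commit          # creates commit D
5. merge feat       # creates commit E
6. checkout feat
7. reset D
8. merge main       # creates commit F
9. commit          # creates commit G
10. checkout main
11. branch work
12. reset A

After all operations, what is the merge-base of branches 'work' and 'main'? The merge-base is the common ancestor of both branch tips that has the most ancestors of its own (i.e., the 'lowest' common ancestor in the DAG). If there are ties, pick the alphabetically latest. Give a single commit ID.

After op 1 (commit): HEAD=main@B [main=B]
After op 2 (branch): HEAD=main@B [feat=B main=B]
After op 3 (merge): HEAD=main@C [feat=B main=C]
After op 4 (commit): HEAD=main@D [feat=B main=D]
After op 5 (merge): HEAD=main@E [feat=B main=E]
After op 6 (checkout): HEAD=feat@B [feat=B main=E]
After op 7 (reset): HEAD=feat@D [feat=D main=E]
After op 8 (merge): HEAD=feat@F [feat=F main=E]
After op 9 (commit): HEAD=feat@G [feat=G main=E]
After op 10 (checkout): HEAD=main@E [feat=G main=E]
After op 11 (branch): HEAD=main@E [feat=G main=E work=E]
After op 12 (reset): HEAD=main@A [feat=G main=A work=E]
ancestors(work=E): ['A', 'B', 'C', 'D', 'E']
ancestors(main=A): ['A']
common: ['A']

Answer: A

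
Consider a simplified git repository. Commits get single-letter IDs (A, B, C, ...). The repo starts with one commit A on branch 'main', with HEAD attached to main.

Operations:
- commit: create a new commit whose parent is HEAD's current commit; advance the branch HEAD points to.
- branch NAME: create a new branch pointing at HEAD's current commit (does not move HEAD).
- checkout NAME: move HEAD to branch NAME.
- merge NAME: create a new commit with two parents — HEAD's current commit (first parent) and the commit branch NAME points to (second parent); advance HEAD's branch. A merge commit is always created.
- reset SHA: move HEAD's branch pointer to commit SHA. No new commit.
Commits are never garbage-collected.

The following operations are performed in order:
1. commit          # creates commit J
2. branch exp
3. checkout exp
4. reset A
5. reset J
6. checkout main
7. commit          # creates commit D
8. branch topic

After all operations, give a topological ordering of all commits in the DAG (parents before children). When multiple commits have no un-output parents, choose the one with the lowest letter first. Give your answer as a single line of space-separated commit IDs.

After op 1 (commit): HEAD=main@J [main=J]
After op 2 (branch): HEAD=main@J [exp=J main=J]
After op 3 (checkout): HEAD=exp@J [exp=J main=J]
After op 4 (reset): HEAD=exp@A [exp=A main=J]
After op 5 (reset): HEAD=exp@J [exp=J main=J]
After op 6 (checkout): HEAD=main@J [exp=J main=J]
After op 7 (commit): HEAD=main@D [exp=J main=D]
After op 8 (branch): HEAD=main@D [exp=J main=D topic=D]
commit A: parents=[]
commit D: parents=['J']
commit J: parents=['A']

Answer: A J D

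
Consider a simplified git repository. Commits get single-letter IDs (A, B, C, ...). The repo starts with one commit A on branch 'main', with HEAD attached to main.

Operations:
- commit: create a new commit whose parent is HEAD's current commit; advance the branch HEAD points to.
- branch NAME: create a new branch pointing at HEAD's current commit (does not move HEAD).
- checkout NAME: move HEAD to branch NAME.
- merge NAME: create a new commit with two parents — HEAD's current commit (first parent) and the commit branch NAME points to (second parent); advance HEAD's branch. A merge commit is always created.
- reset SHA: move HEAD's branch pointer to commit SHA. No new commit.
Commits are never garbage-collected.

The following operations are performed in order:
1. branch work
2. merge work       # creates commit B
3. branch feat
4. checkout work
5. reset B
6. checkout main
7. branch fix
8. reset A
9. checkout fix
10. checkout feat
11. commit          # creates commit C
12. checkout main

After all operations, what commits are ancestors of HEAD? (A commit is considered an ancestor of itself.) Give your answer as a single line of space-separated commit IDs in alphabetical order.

After op 1 (branch): HEAD=main@A [main=A work=A]
After op 2 (merge): HEAD=main@B [main=B work=A]
After op 3 (branch): HEAD=main@B [feat=B main=B work=A]
After op 4 (checkout): HEAD=work@A [feat=B main=B work=A]
After op 5 (reset): HEAD=work@B [feat=B main=B work=B]
After op 6 (checkout): HEAD=main@B [feat=B main=B work=B]
After op 7 (branch): HEAD=main@B [feat=B fix=B main=B work=B]
After op 8 (reset): HEAD=main@A [feat=B fix=B main=A work=B]
After op 9 (checkout): HEAD=fix@B [feat=B fix=B main=A work=B]
After op 10 (checkout): HEAD=feat@B [feat=B fix=B main=A work=B]
After op 11 (commit): HEAD=feat@C [feat=C fix=B main=A work=B]
After op 12 (checkout): HEAD=main@A [feat=C fix=B main=A work=B]

Answer: A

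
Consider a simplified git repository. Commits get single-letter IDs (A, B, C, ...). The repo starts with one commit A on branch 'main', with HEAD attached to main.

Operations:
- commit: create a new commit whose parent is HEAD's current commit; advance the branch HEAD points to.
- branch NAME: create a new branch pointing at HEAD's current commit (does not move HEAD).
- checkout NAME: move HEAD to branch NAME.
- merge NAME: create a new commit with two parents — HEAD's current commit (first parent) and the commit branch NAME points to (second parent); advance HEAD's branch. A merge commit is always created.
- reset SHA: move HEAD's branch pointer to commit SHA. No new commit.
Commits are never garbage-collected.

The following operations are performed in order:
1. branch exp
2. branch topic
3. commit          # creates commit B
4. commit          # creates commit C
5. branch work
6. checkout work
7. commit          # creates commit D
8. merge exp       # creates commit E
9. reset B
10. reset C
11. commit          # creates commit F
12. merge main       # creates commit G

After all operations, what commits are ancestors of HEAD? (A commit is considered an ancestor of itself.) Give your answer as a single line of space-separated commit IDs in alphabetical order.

Answer: A B C F G

Derivation:
After op 1 (branch): HEAD=main@A [exp=A main=A]
After op 2 (branch): HEAD=main@A [exp=A main=A topic=A]
After op 3 (commit): HEAD=main@B [exp=A main=B topic=A]
After op 4 (commit): HEAD=main@C [exp=A main=C topic=A]
After op 5 (branch): HEAD=main@C [exp=A main=C topic=A work=C]
After op 6 (checkout): HEAD=work@C [exp=A main=C topic=A work=C]
After op 7 (commit): HEAD=work@D [exp=A main=C topic=A work=D]
After op 8 (merge): HEAD=work@E [exp=A main=C topic=A work=E]
After op 9 (reset): HEAD=work@B [exp=A main=C topic=A work=B]
After op 10 (reset): HEAD=work@C [exp=A main=C topic=A work=C]
After op 11 (commit): HEAD=work@F [exp=A main=C topic=A work=F]
After op 12 (merge): HEAD=work@G [exp=A main=C topic=A work=G]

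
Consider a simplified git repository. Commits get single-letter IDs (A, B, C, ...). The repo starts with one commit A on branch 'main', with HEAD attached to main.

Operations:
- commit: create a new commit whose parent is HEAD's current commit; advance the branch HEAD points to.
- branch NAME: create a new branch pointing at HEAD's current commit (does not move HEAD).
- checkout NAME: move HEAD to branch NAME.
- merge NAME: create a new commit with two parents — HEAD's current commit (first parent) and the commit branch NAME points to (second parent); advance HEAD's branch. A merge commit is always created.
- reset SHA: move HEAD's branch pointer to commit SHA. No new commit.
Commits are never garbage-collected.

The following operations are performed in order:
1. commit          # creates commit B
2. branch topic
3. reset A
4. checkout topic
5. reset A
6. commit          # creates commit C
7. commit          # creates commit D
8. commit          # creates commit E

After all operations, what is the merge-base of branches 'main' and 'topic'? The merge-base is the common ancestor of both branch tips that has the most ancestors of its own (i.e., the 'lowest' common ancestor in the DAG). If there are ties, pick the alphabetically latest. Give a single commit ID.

Answer: A

Derivation:
After op 1 (commit): HEAD=main@B [main=B]
After op 2 (branch): HEAD=main@B [main=B topic=B]
After op 3 (reset): HEAD=main@A [main=A topic=B]
After op 4 (checkout): HEAD=topic@B [main=A topic=B]
After op 5 (reset): HEAD=topic@A [main=A topic=A]
After op 6 (commit): HEAD=topic@C [main=A topic=C]
After op 7 (commit): HEAD=topic@D [main=A topic=D]
After op 8 (commit): HEAD=topic@E [main=A topic=E]
ancestors(main=A): ['A']
ancestors(topic=E): ['A', 'C', 'D', 'E']
common: ['A']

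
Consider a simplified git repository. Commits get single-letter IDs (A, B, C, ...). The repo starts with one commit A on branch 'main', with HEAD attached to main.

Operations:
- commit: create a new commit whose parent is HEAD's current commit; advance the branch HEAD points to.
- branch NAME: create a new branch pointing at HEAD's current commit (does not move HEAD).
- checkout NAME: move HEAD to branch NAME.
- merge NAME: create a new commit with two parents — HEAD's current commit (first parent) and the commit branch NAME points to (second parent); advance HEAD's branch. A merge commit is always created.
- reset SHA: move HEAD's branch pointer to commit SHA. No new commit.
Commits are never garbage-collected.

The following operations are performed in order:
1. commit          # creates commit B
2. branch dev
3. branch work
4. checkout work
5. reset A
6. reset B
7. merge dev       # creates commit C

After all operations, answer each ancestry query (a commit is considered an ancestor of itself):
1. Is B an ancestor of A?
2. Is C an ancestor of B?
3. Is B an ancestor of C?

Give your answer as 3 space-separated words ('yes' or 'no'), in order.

After op 1 (commit): HEAD=main@B [main=B]
After op 2 (branch): HEAD=main@B [dev=B main=B]
After op 3 (branch): HEAD=main@B [dev=B main=B work=B]
After op 4 (checkout): HEAD=work@B [dev=B main=B work=B]
After op 5 (reset): HEAD=work@A [dev=B main=B work=A]
After op 6 (reset): HEAD=work@B [dev=B main=B work=B]
After op 7 (merge): HEAD=work@C [dev=B main=B work=C]
ancestors(A) = {A}; B in? no
ancestors(B) = {A,B}; C in? no
ancestors(C) = {A,B,C}; B in? yes

Answer: no no yes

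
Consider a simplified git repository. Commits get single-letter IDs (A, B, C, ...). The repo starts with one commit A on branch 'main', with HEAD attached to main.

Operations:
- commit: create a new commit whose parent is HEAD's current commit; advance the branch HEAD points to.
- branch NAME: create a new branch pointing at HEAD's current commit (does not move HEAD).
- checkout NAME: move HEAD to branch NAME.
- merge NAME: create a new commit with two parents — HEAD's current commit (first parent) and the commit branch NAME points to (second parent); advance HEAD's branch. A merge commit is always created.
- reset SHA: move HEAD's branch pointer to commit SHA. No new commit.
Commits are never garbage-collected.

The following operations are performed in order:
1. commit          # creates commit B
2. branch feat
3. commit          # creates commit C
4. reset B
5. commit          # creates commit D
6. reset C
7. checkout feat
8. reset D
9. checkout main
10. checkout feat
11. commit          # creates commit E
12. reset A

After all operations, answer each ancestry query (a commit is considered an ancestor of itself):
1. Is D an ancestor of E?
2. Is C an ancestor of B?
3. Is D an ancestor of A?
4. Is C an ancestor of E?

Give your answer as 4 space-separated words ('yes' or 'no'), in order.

After op 1 (commit): HEAD=main@B [main=B]
After op 2 (branch): HEAD=main@B [feat=B main=B]
After op 3 (commit): HEAD=main@C [feat=B main=C]
After op 4 (reset): HEAD=main@B [feat=B main=B]
After op 5 (commit): HEAD=main@D [feat=B main=D]
After op 6 (reset): HEAD=main@C [feat=B main=C]
After op 7 (checkout): HEAD=feat@B [feat=B main=C]
After op 8 (reset): HEAD=feat@D [feat=D main=C]
After op 9 (checkout): HEAD=main@C [feat=D main=C]
After op 10 (checkout): HEAD=feat@D [feat=D main=C]
After op 11 (commit): HEAD=feat@E [feat=E main=C]
After op 12 (reset): HEAD=feat@A [feat=A main=C]
ancestors(E) = {A,B,D,E}; D in? yes
ancestors(B) = {A,B}; C in? no
ancestors(A) = {A}; D in? no
ancestors(E) = {A,B,D,E}; C in? no

Answer: yes no no no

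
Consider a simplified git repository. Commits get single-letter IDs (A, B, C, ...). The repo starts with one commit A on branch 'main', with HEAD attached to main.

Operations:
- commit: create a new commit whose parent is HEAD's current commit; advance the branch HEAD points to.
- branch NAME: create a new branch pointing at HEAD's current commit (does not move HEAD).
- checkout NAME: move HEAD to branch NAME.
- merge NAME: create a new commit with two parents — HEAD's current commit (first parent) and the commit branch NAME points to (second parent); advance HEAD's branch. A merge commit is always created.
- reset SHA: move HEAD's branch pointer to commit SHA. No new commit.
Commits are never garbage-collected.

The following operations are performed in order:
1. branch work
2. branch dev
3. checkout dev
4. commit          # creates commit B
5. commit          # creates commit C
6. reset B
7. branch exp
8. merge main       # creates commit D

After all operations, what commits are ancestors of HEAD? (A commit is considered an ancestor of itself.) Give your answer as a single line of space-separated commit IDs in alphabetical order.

Answer: A B D

Derivation:
After op 1 (branch): HEAD=main@A [main=A work=A]
After op 2 (branch): HEAD=main@A [dev=A main=A work=A]
After op 3 (checkout): HEAD=dev@A [dev=A main=A work=A]
After op 4 (commit): HEAD=dev@B [dev=B main=A work=A]
After op 5 (commit): HEAD=dev@C [dev=C main=A work=A]
After op 6 (reset): HEAD=dev@B [dev=B main=A work=A]
After op 7 (branch): HEAD=dev@B [dev=B exp=B main=A work=A]
After op 8 (merge): HEAD=dev@D [dev=D exp=B main=A work=A]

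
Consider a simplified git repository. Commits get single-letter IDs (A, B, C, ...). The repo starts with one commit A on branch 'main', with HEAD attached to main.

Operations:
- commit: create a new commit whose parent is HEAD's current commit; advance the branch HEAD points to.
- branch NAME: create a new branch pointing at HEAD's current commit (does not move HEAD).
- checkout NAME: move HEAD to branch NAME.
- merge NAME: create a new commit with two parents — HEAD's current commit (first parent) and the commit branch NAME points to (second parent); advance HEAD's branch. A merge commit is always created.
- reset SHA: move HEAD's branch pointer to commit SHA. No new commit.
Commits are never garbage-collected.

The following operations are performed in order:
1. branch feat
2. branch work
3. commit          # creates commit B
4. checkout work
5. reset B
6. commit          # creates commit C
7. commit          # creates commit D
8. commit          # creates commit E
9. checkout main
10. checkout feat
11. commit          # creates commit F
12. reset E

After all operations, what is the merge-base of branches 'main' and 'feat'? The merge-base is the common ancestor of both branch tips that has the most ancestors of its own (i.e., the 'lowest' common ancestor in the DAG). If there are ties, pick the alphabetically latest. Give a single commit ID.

After op 1 (branch): HEAD=main@A [feat=A main=A]
After op 2 (branch): HEAD=main@A [feat=A main=A work=A]
After op 3 (commit): HEAD=main@B [feat=A main=B work=A]
After op 4 (checkout): HEAD=work@A [feat=A main=B work=A]
After op 5 (reset): HEAD=work@B [feat=A main=B work=B]
After op 6 (commit): HEAD=work@C [feat=A main=B work=C]
After op 7 (commit): HEAD=work@D [feat=A main=B work=D]
After op 8 (commit): HEAD=work@E [feat=A main=B work=E]
After op 9 (checkout): HEAD=main@B [feat=A main=B work=E]
After op 10 (checkout): HEAD=feat@A [feat=A main=B work=E]
After op 11 (commit): HEAD=feat@F [feat=F main=B work=E]
After op 12 (reset): HEAD=feat@E [feat=E main=B work=E]
ancestors(main=B): ['A', 'B']
ancestors(feat=E): ['A', 'B', 'C', 'D', 'E']
common: ['A', 'B']

Answer: B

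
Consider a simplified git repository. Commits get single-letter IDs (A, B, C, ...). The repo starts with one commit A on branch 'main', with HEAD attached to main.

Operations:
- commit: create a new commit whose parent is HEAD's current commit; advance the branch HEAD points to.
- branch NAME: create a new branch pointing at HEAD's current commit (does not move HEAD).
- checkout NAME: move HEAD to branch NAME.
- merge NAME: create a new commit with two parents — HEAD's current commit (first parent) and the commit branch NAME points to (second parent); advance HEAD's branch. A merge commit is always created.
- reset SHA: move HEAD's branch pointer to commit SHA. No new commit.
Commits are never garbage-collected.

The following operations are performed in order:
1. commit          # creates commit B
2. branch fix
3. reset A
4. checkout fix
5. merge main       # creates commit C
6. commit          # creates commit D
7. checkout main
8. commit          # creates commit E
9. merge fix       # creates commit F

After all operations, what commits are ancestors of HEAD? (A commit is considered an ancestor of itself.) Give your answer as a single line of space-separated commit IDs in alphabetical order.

After op 1 (commit): HEAD=main@B [main=B]
After op 2 (branch): HEAD=main@B [fix=B main=B]
After op 3 (reset): HEAD=main@A [fix=B main=A]
After op 4 (checkout): HEAD=fix@B [fix=B main=A]
After op 5 (merge): HEAD=fix@C [fix=C main=A]
After op 6 (commit): HEAD=fix@D [fix=D main=A]
After op 7 (checkout): HEAD=main@A [fix=D main=A]
After op 8 (commit): HEAD=main@E [fix=D main=E]
After op 9 (merge): HEAD=main@F [fix=D main=F]

Answer: A B C D E F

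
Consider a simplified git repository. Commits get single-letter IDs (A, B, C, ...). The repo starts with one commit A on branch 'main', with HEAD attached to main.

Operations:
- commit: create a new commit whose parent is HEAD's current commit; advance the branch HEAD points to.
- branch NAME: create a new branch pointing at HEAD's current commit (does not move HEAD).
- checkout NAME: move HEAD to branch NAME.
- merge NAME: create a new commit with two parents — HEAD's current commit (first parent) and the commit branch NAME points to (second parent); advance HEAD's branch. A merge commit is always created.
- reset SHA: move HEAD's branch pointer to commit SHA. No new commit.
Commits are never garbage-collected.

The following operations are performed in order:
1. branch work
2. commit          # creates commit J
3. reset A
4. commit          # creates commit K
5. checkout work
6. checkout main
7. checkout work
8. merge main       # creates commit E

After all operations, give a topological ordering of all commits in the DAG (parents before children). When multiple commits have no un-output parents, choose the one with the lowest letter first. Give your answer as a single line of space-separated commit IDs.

Answer: A J K E

Derivation:
After op 1 (branch): HEAD=main@A [main=A work=A]
After op 2 (commit): HEAD=main@J [main=J work=A]
After op 3 (reset): HEAD=main@A [main=A work=A]
After op 4 (commit): HEAD=main@K [main=K work=A]
After op 5 (checkout): HEAD=work@A [main=K work=A]
After op 6 (checkout): HEAD=main@K [main=K work=A]
After op 7 (checkout): HEAD=work@A [main=K work=A]
After op 8 (merge): HEAD=work@E [main=K work=E]
commit A: parents=[]
commit E: parents=['A', 'K']
commit J: parents=['A']
commit K: parents=['A']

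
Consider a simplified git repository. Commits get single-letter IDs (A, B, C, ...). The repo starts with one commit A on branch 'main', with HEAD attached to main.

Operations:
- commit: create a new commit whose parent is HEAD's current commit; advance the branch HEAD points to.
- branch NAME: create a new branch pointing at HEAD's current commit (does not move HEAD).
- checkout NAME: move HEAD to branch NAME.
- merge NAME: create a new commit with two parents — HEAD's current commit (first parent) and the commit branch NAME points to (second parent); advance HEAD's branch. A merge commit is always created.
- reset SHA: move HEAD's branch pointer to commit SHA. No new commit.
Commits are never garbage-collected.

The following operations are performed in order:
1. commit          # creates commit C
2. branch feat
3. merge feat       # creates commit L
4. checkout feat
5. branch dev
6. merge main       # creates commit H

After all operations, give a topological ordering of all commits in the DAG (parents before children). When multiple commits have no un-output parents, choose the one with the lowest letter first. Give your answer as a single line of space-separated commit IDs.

Answer: A C L H

Derivation:
After op 1 (commit): HEAD=main@C [main=C]
After op 2 (branch): HEAD=main@C [feat=C main=C]
After op 3 (merge): HEAD=main@L [feat=C main=L]
After op 4 (checkout): HEAD=feat@C [feat=C main=L]
After op 5 (branch): HEAD=feat@C [dev=C feat=C main=L]
After op 6 (merge): HEAD=feat@H [dev=C feat=H main=L]
commit A: parents=[]
commit C: parents=['A']
commit H: parents=['C', 'L']
commit L: parents=['C', 'C']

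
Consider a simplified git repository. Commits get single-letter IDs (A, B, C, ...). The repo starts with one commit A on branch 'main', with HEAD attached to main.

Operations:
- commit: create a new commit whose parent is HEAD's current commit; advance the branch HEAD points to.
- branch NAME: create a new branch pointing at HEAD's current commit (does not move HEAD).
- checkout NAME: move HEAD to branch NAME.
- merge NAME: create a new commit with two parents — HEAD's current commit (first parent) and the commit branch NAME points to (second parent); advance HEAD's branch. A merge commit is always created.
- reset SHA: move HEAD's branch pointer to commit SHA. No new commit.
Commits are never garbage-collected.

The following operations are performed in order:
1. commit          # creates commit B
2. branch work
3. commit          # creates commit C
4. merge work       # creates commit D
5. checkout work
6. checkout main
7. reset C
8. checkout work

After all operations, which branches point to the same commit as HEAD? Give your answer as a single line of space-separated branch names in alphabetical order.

After op 1 (commit): HEAD=main@B [main=B]
After op 2 (branch): HEAD=main@B [main=B work=B]
After op 3 (commit): HEAD=main@C [main=C work=B]
After op 4 (merge): HEAD=main@D [main=D work=B]
After op 5 (checkout): HEAD=work@B [main=D work=B]
After op 6 (checkout): HEAD=main@D [main=D work=B]
After op 7 (reset): HEAD=main@C [main=C work=B]
After op 8 (checkout): HEAD=work@B [main=C work=B]

Answer: work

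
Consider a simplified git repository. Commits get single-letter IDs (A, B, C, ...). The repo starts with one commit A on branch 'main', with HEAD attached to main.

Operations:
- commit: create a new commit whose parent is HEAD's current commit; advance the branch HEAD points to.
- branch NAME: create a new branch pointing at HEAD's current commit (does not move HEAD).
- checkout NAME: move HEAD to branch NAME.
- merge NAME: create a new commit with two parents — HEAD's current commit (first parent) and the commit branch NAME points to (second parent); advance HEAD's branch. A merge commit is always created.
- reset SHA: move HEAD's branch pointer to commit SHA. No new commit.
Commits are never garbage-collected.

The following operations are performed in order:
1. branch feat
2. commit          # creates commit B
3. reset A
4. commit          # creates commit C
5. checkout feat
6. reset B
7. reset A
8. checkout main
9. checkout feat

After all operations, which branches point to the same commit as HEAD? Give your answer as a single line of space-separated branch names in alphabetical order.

Answer: feat

Derivation:
After op 1 (branch): HEAD=main@A [feat=A main=A]
After op 2 (commit): HEAD=main@B [feat=A main=B]
After op 3 (reset): HEAD=main@A [feat=A main=A]
After op 4 (commit): HEAD=main@C [feat=A main=C]
After op 5 (checkout): HEAD=feat@A [feat=A main=C]
After op 6 (reset): HEAD=feat@B [feat=B main=C]
After op 7 (reset): HEAD=feat@A [feat=A main=C]
After op 8 (checkout): HEAD=main@C [feat=A main=C]
After op 9 (checkout): HEAD=feat@A [feat=A main=C]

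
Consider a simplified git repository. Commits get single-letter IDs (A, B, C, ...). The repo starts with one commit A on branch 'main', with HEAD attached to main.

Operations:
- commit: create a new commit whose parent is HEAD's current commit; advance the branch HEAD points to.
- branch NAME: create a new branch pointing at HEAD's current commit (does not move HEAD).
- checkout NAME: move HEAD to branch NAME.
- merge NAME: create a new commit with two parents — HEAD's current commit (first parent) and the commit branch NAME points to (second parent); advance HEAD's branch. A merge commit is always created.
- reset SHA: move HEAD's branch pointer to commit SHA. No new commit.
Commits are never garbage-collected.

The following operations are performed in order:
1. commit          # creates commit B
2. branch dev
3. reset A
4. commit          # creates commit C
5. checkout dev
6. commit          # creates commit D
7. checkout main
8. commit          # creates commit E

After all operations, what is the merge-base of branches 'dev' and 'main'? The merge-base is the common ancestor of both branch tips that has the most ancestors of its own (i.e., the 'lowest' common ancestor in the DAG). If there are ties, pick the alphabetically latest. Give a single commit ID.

After op 1 (commit): HEAD=main@B [main=B]
After op 2 (branch): HEAD=main@B [dev=B main=B]
After op 3 (reset): HEAD=main@A [dev=B main=A]
After op 4 (commit): HEAD=main@C [dev=B main=C]
After op 5 (checkout): HEAD=dev@B [dev=B main=C]
After op 6 (commit): HEAD=dev@D [dev=D main=C]
After op 7 (checkout): HEAD=main@C [dev=D main=C]
After op 8 (commit): HEAD=main@E [dev=D main=E]
ancestors(dev=D): ['A', 'B', 'D']
ancestors(main=E): ['A', 'C', 'E']
common: ['A']

Answer: A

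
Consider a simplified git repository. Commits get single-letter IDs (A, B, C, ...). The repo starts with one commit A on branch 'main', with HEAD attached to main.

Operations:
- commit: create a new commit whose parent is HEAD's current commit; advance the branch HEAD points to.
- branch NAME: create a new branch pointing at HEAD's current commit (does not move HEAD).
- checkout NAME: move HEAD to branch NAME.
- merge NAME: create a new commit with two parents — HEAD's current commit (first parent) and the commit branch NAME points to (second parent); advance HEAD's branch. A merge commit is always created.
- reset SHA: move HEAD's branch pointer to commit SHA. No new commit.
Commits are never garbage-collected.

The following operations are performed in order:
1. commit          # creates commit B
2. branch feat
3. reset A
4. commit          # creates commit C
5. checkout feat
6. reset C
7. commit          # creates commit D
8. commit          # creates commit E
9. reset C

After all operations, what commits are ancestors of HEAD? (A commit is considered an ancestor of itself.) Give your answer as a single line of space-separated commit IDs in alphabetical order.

Answer: A C

Derivation:
After op 1 (commit): HEAD=main@B [main=B]
After op 2 (branch): HEAD=main@B [feat=B main=B]
After op 3 (reset): HEAD=main@A [feat=B main=A]
After op 4 (commit): HEAD=main@C [feat=B main=C]
After op 5 (checkout): HEAD=feat@B [feat=B main=C]
After op 6 (reset): HEAD=feat@C [feat=C main=C]
After op 7 (commit): HEAD=feat@D [feat=D main=C]
After op 8 (commit): HEAD=feat@E [feat=E main=C]
After op 9 (reset): HEAD=feat@C [feat=C main=C]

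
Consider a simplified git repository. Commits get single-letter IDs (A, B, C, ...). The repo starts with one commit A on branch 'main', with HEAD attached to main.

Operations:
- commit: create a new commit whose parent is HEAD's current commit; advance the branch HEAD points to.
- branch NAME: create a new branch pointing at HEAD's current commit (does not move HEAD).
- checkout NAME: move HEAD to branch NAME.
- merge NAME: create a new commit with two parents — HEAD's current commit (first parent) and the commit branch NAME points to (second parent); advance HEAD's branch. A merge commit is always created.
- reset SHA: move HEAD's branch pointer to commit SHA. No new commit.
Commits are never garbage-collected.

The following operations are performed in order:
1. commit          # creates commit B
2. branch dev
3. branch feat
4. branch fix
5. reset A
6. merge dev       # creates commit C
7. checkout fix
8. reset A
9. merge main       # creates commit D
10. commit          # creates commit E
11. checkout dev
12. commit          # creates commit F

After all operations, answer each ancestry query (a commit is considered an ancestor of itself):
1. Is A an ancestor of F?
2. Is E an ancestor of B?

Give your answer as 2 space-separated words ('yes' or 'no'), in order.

Answer: yes no

Derivation:
After op 1 (commit): HEAD=main@B [main=B]
After op 2 (branch): HEAD=main@B [dev=B main=B]
After op 3 (branch): HEAD=main@B [dev=B feat=B main=B]
After op 4 (branch): HEAD=main@B [dev=B feat=B fix=B main=B]
After op 5 (reset): HEAD=main@A [dev=B feat=B fix=B main=A]
After op 6 (merge): HEAD=main@C [dev=B feat=B fix=B main=C]
After op 7 (checkout): HEAD=fix@B [dev=B feat=B fix=B main=C]
After op 8 (reset): HEAD=fix@A [dev=B feat=B fix=A main=C]
After op 9 (merge): HEAD=fix@D [dev=B feat=B fix=D main=C]
After op 10 (commit): HEAD=fix@E [dev=B feat=B fix=E main=C]
After op 11 (checkout): HEAD=dev@B [dev=B feat=B fix=E main=C]
After op 12 (commit): HEAD=dev@F [dev=F feat=B fix=E main=C]
ancestors(F) = {A,B,F}; A in? yes
ancestors(B) = {A,B}; E in? no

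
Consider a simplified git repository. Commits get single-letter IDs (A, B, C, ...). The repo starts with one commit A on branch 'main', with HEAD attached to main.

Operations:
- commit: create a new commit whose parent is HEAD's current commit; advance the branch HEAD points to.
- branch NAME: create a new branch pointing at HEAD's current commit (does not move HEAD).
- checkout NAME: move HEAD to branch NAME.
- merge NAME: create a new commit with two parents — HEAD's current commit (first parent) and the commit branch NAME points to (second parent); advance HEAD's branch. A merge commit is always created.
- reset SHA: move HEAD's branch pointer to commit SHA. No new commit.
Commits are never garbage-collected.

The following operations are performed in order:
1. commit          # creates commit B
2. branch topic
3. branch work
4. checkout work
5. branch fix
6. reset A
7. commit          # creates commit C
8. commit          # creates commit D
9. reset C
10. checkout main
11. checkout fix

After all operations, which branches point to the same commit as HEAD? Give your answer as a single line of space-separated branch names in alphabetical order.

Answer: fix main topic

Derivation:
After op 1 (commit): HEAD=main@B [main=B]
After op 2 (branch): HEAD=main@B [main=B topic=B]
After op 3 (branch): HEAD=main@B [main=B topic=B work=B]
After op 4 (checkout): HEAD=work@B [main=B topic=B work=B]
After op 5 (branch): HEAD=work@B [fix=B main=B topic=B work=B]
After op 6 (reset): HEAD=work@A [fix=B main=B topic=B work=A]
After op 7 (commit): HEAD=work@C [fix=B main=B topic=B work=C]
After op 8 (commit): HEAD=work@D [fix=B main=B topic=B work=D]
After op 9 (reset): HEAD=work@C [fix=B main=B topic=B work=C]
After op 10 (checkout): HEAD=main@B [fix=B main=B topic=B work=C]
After op 11 (checkout): HEAD=fix@B [fix=B main=B topic=B work=C]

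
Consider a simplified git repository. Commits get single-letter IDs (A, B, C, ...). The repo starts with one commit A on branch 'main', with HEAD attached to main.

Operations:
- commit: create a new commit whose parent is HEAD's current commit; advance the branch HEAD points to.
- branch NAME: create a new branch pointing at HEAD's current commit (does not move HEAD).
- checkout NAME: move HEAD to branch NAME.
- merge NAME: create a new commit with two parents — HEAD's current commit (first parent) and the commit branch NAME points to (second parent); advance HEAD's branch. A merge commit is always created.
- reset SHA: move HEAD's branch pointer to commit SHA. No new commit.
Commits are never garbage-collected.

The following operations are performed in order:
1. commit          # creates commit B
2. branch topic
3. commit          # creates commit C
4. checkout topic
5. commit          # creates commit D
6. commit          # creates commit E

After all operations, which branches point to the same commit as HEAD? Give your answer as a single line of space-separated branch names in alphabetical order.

After op 1 (commit): HEAD=main@B [main=B]
After op 2 (branch): HEAD=main@B [main=B topic=B]
After op 3 (commit): HEAD=main@C [main=C topic=B]
After op 4 (checkout): HEAD=topic@B [main=C topic=B]
After op 5 (commit): HEAD=topic@D [main=C topic=D]
After op 6 (commit): HEAD=topic@E [main=C topic=E]

Answer: topic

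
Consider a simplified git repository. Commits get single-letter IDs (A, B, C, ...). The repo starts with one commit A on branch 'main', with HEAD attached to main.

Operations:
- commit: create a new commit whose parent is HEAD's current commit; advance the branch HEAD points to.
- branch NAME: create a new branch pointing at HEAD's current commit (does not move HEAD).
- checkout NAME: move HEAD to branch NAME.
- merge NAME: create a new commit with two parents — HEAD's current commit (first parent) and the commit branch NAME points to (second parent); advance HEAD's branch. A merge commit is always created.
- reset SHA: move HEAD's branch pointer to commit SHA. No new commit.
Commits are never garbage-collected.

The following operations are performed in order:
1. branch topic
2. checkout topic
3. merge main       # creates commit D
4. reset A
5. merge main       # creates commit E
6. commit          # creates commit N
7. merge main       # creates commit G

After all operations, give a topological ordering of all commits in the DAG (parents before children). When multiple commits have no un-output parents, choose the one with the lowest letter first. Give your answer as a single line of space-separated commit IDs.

Answer: A D E N G

Derivation:
After op 1 (branch): HEAD=main@A [main=A topic=A]
After op 2 (checkout): HEAD=topic@A [main=A topic=A]
After op 3 (merge): HEAD=topic@D [main=A topic=D]
After op 4 (reset): HEAD=topic@A [main=A topic=A]
After op 5 (merge): HEAD=topic@E [main=A topic=E]
After op 6 (commit): HEAD=topic@N [main=A topic=N]
After op 7 (merge): HEAD=topic@G [main=A topic=G]
commit A: parents=[]
commit D: parents=['A', 'A']
commit E: parents=['A', 'A']
commit G: parents=['N', 'A']
commit N: parents=['E']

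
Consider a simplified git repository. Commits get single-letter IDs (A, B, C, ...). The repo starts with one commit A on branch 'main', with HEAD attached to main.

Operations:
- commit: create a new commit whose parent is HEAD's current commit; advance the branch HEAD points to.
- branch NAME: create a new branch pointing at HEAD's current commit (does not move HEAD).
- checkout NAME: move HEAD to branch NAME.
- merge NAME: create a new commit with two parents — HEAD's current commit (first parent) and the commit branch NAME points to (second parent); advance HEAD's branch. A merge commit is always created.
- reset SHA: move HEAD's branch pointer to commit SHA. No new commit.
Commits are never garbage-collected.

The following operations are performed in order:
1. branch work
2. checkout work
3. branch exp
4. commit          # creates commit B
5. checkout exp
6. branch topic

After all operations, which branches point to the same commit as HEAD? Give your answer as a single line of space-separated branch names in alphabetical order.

After op 1 (branch): HEAD=main@A [main=A work=A]
After op 2 (checkout): HEAD=work@A [main=A work=A]
After op 3 (branch): HEAD=work@A [exp=A main=A work=A]
After op 4 (commit): HEAD=work@B [exp=A main=A work=B]
After op 5 (checkout): HEAD=exp@A [exp=A main=A work=B]
After op 6 (branch): HEAD=exp@A [exp=A main=A topic=A work=B]

Answer: exp main topic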